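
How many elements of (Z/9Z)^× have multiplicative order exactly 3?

2

φ(9) = φ(3^2) = 3·(3−1) = 6 = 2 · 3.
In a cyclic group of order 6, there are φ(d) elements of order d for each divisor d of 6, and zero for non-divisors.
3 | 6, and φ(3) = 3 − 1 = 2.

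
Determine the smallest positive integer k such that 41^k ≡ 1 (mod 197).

98

By Lagrange's theorem, ord_197(41) divides φ(197) = 197 − 1 = 196 = 2^2 · 7^2.
Divisors of 196: 1, 2, 4, 7, 14, 28, 49, 98, 196.
Evaluate successive powers at the divisors of 196:
41^1 ≡ 41 (mod 197)
41^2 ≡ 105 (mod 197)
41^4 ≡ 190 (mod 197)
41^7 ≡ 6 (mod 197)
41^14 ≡ 36 (mod 197)
41^28 ≡ 114 (mod 197)
41^49 ≡ 196 (mod 197)
41^98 ≡ 1 (mod 197) ✓
Hence ord(41) = 98.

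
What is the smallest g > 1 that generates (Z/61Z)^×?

φ(61) = 61 − 1 = 60 = 2^2 · 3 · 5.
g is a primitive root iff g^(60/q) ≢ 1 (mod 61) for each prime q ∈ {2, 3, 5}.
g = 2: 2^30 ≡ 60; 2^20 ≡ 47; 2^12 ≡ 9 — none is 1, so 2 is a primitive root.
Hence the least primitive root of 61 is 2.

2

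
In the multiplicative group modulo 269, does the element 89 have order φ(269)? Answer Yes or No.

No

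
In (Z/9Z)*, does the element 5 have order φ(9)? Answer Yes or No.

Yes

φ(9) = φ(3^2) = 3·(3−1) = 6 = 2 · 3.
An element g generates (Z/9Z)^× iff g^(6/q) ≢ 1 (mod 9) for each prime q ∈ {2, 3}.
5^3 ≡ 8 (mod 9)  [q = 2: ≢ 1 ✓]
5^2 ≡ 7 (mod 9)  [q = 3: ≢ 1 ✓]
Every test exponent gives a nontrivial residue, hence 5 generates the full group.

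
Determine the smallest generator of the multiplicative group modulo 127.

φ(127) = 127 − 1 = 126 = 2 · 3^2 · 7.
g is a primitive root iff g^(126/q) ≢ 1 (mod 127) for each prime q ∈ {2, 3, 7}.
g = 2: 2^63 ≡ 1 — hits 1, so not a primitive root.
g = 3: 3^63 ≡ 126; 3^42 ≡ 107; 3^18 ≡ 4 — none is 1, so 3 is a primitive root.
Hence the least primitive root of 127 is 3.

3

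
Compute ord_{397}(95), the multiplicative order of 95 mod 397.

132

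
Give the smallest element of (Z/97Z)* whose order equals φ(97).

5

φ(97) = 97 − 1 = 96 = 2^5 · 3.
g is a primitive root iff g^(96/q) ≢ 1 (mod 97) for each prime q ∈ {2, 3}.
g = 2: 2^48 ≡ 1 — hits 1, so not a primitive root.
g = 3: 3^48 ≡ 1 — hits 1, so not a primitive root.
g = 4: 4^48 ≡ 1 — hits 1, so not a primitive root.
g = 5: 5^48 ≡ 96; 5^32 ≡ 35 — none is 1, so 5 is a primitive root.
So 5 is the smallest generator of (Z/97Z)^×.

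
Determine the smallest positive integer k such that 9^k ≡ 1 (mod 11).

5

ord(9) | φ(11) = 11 − 1 = 10 = 2 · 5.
Divisors of 10: 1, 2, 5, 10.
Compute 9^d (mod 11) for the divisors d until we hit 1:
9^1 ≡ 9
9^2 ≡ 4
9^5 ≡ 1
The smallest such exponent is 5, so the order of 9 is 5.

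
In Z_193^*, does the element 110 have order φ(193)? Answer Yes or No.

No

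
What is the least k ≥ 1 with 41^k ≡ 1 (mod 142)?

14

Since 41 ∈ (Z/142Z)^×, its order divides φ(142) = φ(2)·φ(71) = 1·70 = 70 = 2 · 5 · 7.
Divisors of 70: 1, 2, 5, 7, 10, 14, 35, 70.
Check 41^d mod 142 for each divisor in increasing order:
41^1 ≡ 41 (mod 142)
41^2 ≡ 119 (mod 142)
41^5 ≡ 105 (mod 142)
41^7 ≡ 141 (mod 142)
41^10 ≡ 91 (mod 142)
41^14 ≡ 1 (mod 142) ✓
Therefore the multiplicative order of 41 modulo 142 is 14.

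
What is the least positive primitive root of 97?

φ(97) = 97 − 1 = 96 = 2^5 · 3.
g is a primitive root iff g^(96/q) ≢ 1 (mod 97) for each prime q ∈ {2, 3}.
g = 2: 2^48 ≡ 1 — hits 1, so not a primitive root.
g = 3: 3^48 ≡ 1 — hits 1, so not a primitive root.
g = 4: 4^48 ≡ 1 — hits 1, so not a primitive root.
g = 5: 5^48 ≡ 96; 5^32 ≡ 35 — none is 1, so 5 is a primitive root.
Hence the least primitive root of 97 is 5.

5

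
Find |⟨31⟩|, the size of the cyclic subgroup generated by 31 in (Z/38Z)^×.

Since 31 ∈ (Z/38Z)^×, its order divides φ(38) = φ(2)·φ(19) = 1·18 = 18 = 2 · 3^2.
Divisors of 18: 1, 2, 3, 6, 9, 18.
Check 31^d mod 38 for each divisor in increasing order:
31^1 ≡ 31 (mod 38)
31^2 ≡ 11 (mod 38)
31^3 ≡ 37 (mod 38)
31^6 ≡ 1 (mod 38) ✓
Hence ord(31) = 6.

6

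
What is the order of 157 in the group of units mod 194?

The order of 157 must divide φ(194) = φ(2)·φ(97) = 1·96 = 96 = 2^5 · 3.
Divisors of 96: 1, 2, 3, 4, 6, 8, 12, 16, 24, 32, 48, 96.
Check 157^d mod 194 for each divisor in increasing order:
157^1 ≡ 157
157^2 ≡ 11
157^3 ≡ 175
157^4 ≡ 121
157^6 ≡ 167
157^8 ≡ 91
157^12 ≡ 147
157^16 ≡ 133
157^24 ≡ 75
157^32 ≡ 35
157^48 ≡ 193
157^96 ≡ 1
So ord_194(157) = 96.

96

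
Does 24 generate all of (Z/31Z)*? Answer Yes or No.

Yes

φ(31) = 31 − 1 = 30 = 2 · 3 · 5.
An element g generates (Z/31Z)^× iff g^(30/q) ≢ 1 (mod 31) for each prime q ∈ {2, 3, 5}.
24^15 ≡ 30 (mod 31)  [q = 2: ≢ 1 ✓]
24^10 ≡ 25 (mod 31)  [q = 3: ≢ 1 ✓]
24^6 ≡ 4 (mod 31)  [q = 5: ≢ 1 ✓]
All checks pass, so 24 has order 30 and is a primitive root modulo 31.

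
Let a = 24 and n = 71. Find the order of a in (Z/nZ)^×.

By Lagrange's theorem, ord_71(24) divides φ(71) = 71 − 1 = 70 = 2 · 5 · 7.
Divisors of 70: 1, 2, 5, 7, 10, 14, 35, 70.
Evaluate successive powers at the divisors of 70:
24^1 ≡ 24 (mod 71)
24^2 ≡ 8 (mod 71)
24^5 ≡ 45 (mod 71)
24^7 ≡ 5 (mod 71)
24^10 ≡ 37 (mod 71)
24^14 ≡ 25 (mod 71)
24^35 ≡ 1 (mod 71) ✓
The smallest such exponent is 35, so the order of 24 is 35.

35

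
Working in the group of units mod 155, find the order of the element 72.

By Lagrange's theorem, ord_155(72) divides φ(155) = φ(5·31) = (5−1)·(31−1) = 4·30 = 120 = 2^3 · 3 · 5.
Divisors of 120: 1, 2, 3, 4, 5, 6, 8, 10, 12, 15, 20, 24, 30, 40, 60, 120.
Check 72^d mod 155 for each divisor in increasing order:
72^1 ≡ 72 (mod 155)
72^2 ≡ 69 (mod 155)
72^3 ≡ 8 (mod 155)
72^4 ≡ 111 (mod 155)
72^5 ≡ 87 (mod 155)
72^6 ≡ 64 (mod 155)
72^8 ≡ 76 (mod 155)
72^10 ≡ 129 (mod 155)
72^12 ≡ 66 (mod 155)
72^15 ≡ 63 (mod 155)
72^20 ≡ 56 (mod 155)
72^24 ≡ 16 (mod 155)
72^30 ≡ 94 (mod 155)
72^40 ≡ 36 (mod 155)
72^60 ≡ 1 (mod 155) ✓
Therefore the multiplicative order of 72 modulo 155 is 60.

60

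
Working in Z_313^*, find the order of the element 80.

ord(80) | φ(313) = 313 − 1 = 312 = 2^3 · 3 · 13.
Divisors of 312: 1, 2, 3, 4, 6, 8, 12, 13, 24, 26, 39, 52, 78, 104, 156, 312.
Evaluate successive powers at the divisors of 312:
80^1 ≡ 80
80^2 ≡ 140
80^3 ≡ 245
80^4 ≡ 194
80^6 ≡ 242
80^8 ≡ 76
80^12 ≡ 33
80^13 ≡ 136
80^24 ≡ 150
80^26 ≡ 29
80^39 ≡ 188
80^52 ≡ 215
80^78 ≡ 288
80^104 ≡ 214
80^156 ≡ 312
80^312 ≡ 1
The smallest such exponent is 312, so the order of 80 is 312.

312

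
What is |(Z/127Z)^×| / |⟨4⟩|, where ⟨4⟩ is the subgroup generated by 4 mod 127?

18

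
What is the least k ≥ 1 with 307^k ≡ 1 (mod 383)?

382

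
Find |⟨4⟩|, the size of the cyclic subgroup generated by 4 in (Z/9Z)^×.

3

By Lagrange's theorem, ord_9(4) divides φ(9) = φ(3^2) = 3·(3−1) = 6 = 2 · 3.
Divisors of 6: 1, 2, 3, 6.
Evaluate successive powers at the divisors of 6:
4^1 ≡ 4
4^2 ≡ 7
4^3 ≡ 1
The smallest such exponent is 3, so the order of 4 is 3.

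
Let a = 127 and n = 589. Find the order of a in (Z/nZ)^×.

90

The order of 127 must divide φ(589) = φ(19·31) = (19−1)·(31−1) = 18·30 = 540 = 2^2 · 3^3 · 5.
Divisors of 540: 1, 2, 3, 4, 5, 6, 9, 10, 12, 15, 18, 20, 27, 30, 36, 45, 54, 60, 90, 108, 135, 180, 270, 540.
Check 127^d mod 589 for each divisor in increasing order:
127^1 ≡ 127 (mod 589)
127^2 ≡ 226 (mod 589)
127^3 ≡ 430 (mod 589)
127^4 ≡ 422 (mod 589)
127^5 ≡ 584 (mod 589)
127^6 ≡ 543 (mod 589)
127^9 ≡ 246 (mod 589)
127^10 ≡ 25 (mod 589)
127^12 ≡ 349 (mod 589)
127^15 ≡ 464 (mod 589)
127^18 ≡ 438 (mod 589)
127^20 ≡ 36 (mod 589)
127^27 ≡ 550 (mod 589)
127^30 ≡ 311 (mod 589)
127^36 ≡ 419 (mod 589)
127^45 ≡ 588 (mod 589)
127^54 ≡ 343 (mod 589)
127^60 ≡ 125 (mod 589)
127^90 ≡ 1 (mod 589) ✓
The smallest such exponent is 90, so the order of 127 is 90.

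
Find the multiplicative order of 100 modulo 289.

136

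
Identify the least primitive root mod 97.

φ(97) = 97 − 1 = 96 = 2^5 · 3.
g is a primitive root iff g^(96/q) ≢ 1 (mod 97) for each prime q ∈ {2, 3}.
g = 2: 2^48 ≡ 1 — hits 1, so not a primitive root.
g = 3: 3^48 ≡ 1 — hits 1, so not a primitive root.
g = 4: 4^48 ≡ 1 — hits 1, so not a primitive root.
g = 5: 5^48 ≡ 96; 5^32 ≡ 35 — none is 1, so 5 is a primitive root.
The smallest primitive root modulo 97 is 5.

5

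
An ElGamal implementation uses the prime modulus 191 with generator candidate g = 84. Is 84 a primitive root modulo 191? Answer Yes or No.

φ(191) = 191 − 1 = 190 = 2 · 5 · 19.
It suffices to check that the order of 84 is not a proper divisor of 190: compute 84^(190/q) for q ∈ {2, 5, 19}.
84^95 ≡ 190 (mod 191)  [q = 2: ≢ 1 ✓]
84^38 ≡ 1 (mod 191)  [q = 5: ≡ 1 ✗]
84^10 ≡ 153 (mod 191)  [q = 19: ≢ 1 ✓]
Since 84^38 ≡ 1, the order of 84 divides 38 < 190, so 84 is not a primitive root.

No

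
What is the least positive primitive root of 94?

φ(94) = φ(2)·φ(47) = 1·46 = 46 = 2 · 23.
Test candidates g = 2, 3, … against the prime factors q ∈ {2, 23} of φ(94): g is a generator iff g^(46/q) ≢ 1 for every such q.
g = 2: gcd(2, 94) = 2 > 1, not a unit — skip.
g = 3: 3^23 ≡ 1 — hits 1, so not a primitive root.
g = 4: gcd(4, 94) = 2 > 1, not a unit — skip.
g = 5: 5^23 ≡ 93; 5^2 ≡ 25 — none is 1, so 5 is a primitive root.
So 5 is the smallest generator of (Z/94Z)^×.

5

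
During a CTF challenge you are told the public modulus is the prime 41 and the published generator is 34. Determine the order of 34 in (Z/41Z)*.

ord(34) | φ(41) = 41 − 1 = 40 = 2^3 · 5.
Divisors of 40: 1, 2, 4, 5, 8, 10, 20, 40.
Check 34^d mod 41 for each divisor in increasing order:
34^1 ≡ 34 (mod 41)
34^2 ≡ 8 (mod 41)
34^4 ≡ 23 (mod 41)
34^5 ≡ 3 (mod 41)
34^8 ≡ 37 (mod 41)
34^10 ≡ 9 (mod 41)
34^20 ≡ 40 (mod 41)
34^40 ≡ 1 (mod 41) ✓
Hence ord(34) = 40.

40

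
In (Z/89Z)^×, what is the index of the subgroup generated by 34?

22

The order of 34 must divide φ(89) = 89 − 1 = 88 = 2^3 · 11.
Divisors of 88: 1, 2, 4, 8, 11, 22, 44, 88.
Test each divisor d:
34^1 ≡ 34
34^2 ≡ 88
34^4 ≡ 1
So ord_89(34) = 4, hence |⟨34⟩| = 4.
Index = |(Z/89Z)^×| / |⟨34⟩| = 88 / 4 = 22.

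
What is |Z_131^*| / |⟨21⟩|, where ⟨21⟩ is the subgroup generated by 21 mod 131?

ord(21) | φ(131) = 131 − 1 = 130 = 2 · 5 · 13.
Divisors of 130: 1, 2, 5, 10, 13, 26, 65, 130.
Test each divisor d:
21^1 ≡ 21 (mod 131)
21^2 ≡ 48 (mod 131)
21^5 ≡ 45 (mod 131)
21^10 ≡ 60 (mod 131)
21^13 ≡ 89 (mod 131)
21^26 ≡ 61 (mod 131)
21^65 ≡ 1 (mod 131) ✓
Thus |⟨21⟩| = ord(21) = 65.
Index = |(Z/131Z)^×| / |⟨21⟩| = 130 / 65 = 2.

2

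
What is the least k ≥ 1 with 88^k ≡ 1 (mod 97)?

By Lagrange's theorem, ord_97(88) divides φ(97) = 97 − 1 = 96 = 2^5 · 3.
Divisors of 96: 1, 2, 3, 4, 6, 8, 12, 16, 24, 32, 48, 96.
Evaluate successive powers at the divisors of 96:
88^1 ≡ 88 (mod 97)
88^2 ≡ 81 (mod 97)
88^3 ≡ 47 (mod 97)
88^4 ≡ 62 (mod 97)
88^6 ≡ 75 (mod 97)
88^8 ≡ 61 (mod 97)
88^12 ≡ 96 (mod 97)
88^16 ≡ 35 (mod 97)
88^24 ≡ 1 (mod 97) ✓
The smallest such exponent is 24, so the order of 88 is 24.

24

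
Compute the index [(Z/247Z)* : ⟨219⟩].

6

ord(219) | φ(247) = φ(13·19) = (13−1)·(19−1) = 12·18 = 216 = 2^3 · 3^3.
Divisors of 216: 1, 2, 3, 4, 6, 8, 9, 12, 18, 24, 27, 36, 54, 72, 108, 216.
Test each divisor d:
219^1 ≡ 219
219^2 ≡ 43
219^3 ≡ 31
219^4 ≡ 120
219^6 ≡ 220
219^8 ≡ 74
219^9 ≡ 151
219^12 ≡ 235
219^18 ≡ 77
219^24 ≡ 144
219^27 ≡ 18
219^36 ≡ 1
So ord_247(219) = 36, hence |⟨219⟩| = 36.
Index = |(Z/247Z)^×| / |⟨219⟩| = 216 / 36 = 6.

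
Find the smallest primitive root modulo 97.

5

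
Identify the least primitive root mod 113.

3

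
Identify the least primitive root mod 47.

5

φ(47) = 47 − 1 = 46 = 2 · 23.
g is a primitive root iff g^(46/q) ≢ 1 (mod 47) for each prime q ∈ {2, 23}.
g = 2: 2^23 ≡ 1 — hits 1, so not a primitive root.
g = 3: 3^23 ≡ 1 — hits 1, so not a primitive root.
g = 4: 4^23 ≡ 1 — hits 1, so not a primitive root.
g = 5: 5^23 ≡ 46; 5^2 ≡ 25 — none is 1, so 5 is a primitive root.
The smallest primitive root modulo 47 is 5.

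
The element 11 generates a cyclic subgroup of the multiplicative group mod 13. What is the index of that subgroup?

ord(11) | φ(13) = 13 − 1 = 12 = 2^2 · 3.
Divisors of 12: 1, 2, 3, 4, 6, 12.
Test each divisor d:
11^1 ≡ 11
11^2 ≡ 4
11^3 ≡ 5
11^4 ≡ 3
11^6 ≡ 12
11^12 ≡ 1
Thus |⟨11⟩| = ord(11) = 12.
[(Z/13Z)^× : ⟨11⟩] = 12/12 = 1.

1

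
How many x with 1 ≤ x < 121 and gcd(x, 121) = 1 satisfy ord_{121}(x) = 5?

φ(121) = φ(11^2) = 11·(11−1) = 110 = 2 · 5 · 11.
In a cyclic group of order 110, there are φ(d) elements of order d for each divisor d of 110, and zero for non-divisors.
5 | 110, and φ(5) = 5 − 1 = 4.

4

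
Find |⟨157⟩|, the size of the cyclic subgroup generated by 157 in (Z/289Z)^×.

68

ord(157) | φ(289) = φ(17^2) = 17·(17−1) = 272 = 2^4 · 17.
Divisors of 272: 1, 2, 4, 8, 16, 17, 34, 68, 136, 272.
Test each divisor d:
157^1 ≡ 157
157^2 ≡ 84
157^4 ≡ 120
157^8 ≡ 239
157^16 ≡ 188
157^17 ≡ 38
157^34 ≡ 288
157^68 ≡ 1
Hence ord(157) = 68.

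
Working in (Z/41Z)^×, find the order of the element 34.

40

Since 34 ∈ (Z/41Z)^×, its order divides φ(41) = 41 − 1 = 40 = 2^3 · 5.
Divisors of 40: 1, 2, 4, 5, 8, 10, 20, 40.
Test each divisor d:
34^1 ≡ 34 (mod 41)
34^2 ≡ 8 (mod 41)
34^4 ≡ 23 (mod 41)
34^5 ≡ 3 (mod 41)
34^8 ≡ 37 (mod 41)
34^10 ≡ 9 (mod 41)
34^20 ≡ 40 (mod 41)
34^40 ≡ 1 (mod 41) ✓
Hence ord(34) = 40.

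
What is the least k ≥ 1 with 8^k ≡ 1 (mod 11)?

10

Since 8 ∈ (Z/11Z)^×, its order divides φ(11) = 11 − 1 = 10 = 2 · 5.
Divisors of 10: 1, 2, 5, 10.
Compute 8^d (mod 11) for the divisors d until we hit 1:
8^1 ≡ 8 (mod 11)
8^2 ≡ 9 (mod 11)
8^5 ≡ 10 (mod 11)
8^10 ≡ 1 (mod 11) ✓
The smallest such exponent is 10, so the order of 8 is 10.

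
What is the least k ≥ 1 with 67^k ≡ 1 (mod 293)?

146

ord(67) | φ(293) = 293 − 1 = 292 = 2^2 · 73.
Divisors of 292: 1, 2, 4, 73, 146, 292.
Check 67^d mod 293 for each divisor in increasing order:
67^1 ≡ 67 (mod 293)
67^2 ≡ 94 (mod 293)
67^4 ≡ 46 (mod 293)
67^73 ≡ 292 (mod 293)
67^146 ≡ 1 (mod 293) ✓
The smallest such exponent is 146, so the order of 67 is 146.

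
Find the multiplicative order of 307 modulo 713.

165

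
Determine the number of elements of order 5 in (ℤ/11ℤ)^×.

4

φ(11) = 11 − 1 = 10 = 2 · 5.
Since (Z/11Z)^× is cyclic of order 10, the number of elements of order d is φ(d) when d | 10 and 0 otherwise.
5 | 10, and φ(5) = 5 − 1 = 4.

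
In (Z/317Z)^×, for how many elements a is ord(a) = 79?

φ(317) = 317 − 1 = 316 = 2^2 · 79.
Since (Z/317Z)^× is cyclic of order 316, the number of elements of order d is φ(d) when d | 316 and 0 otherwise.
79 | 316, and φ(79) = 79 − 1 = 78.

78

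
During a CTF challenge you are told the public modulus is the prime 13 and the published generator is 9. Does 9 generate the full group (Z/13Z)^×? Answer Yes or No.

φ(13) = 13 − 1 = 12 = 2^2 · 3.
It suffices to check that the order of 9 is not a proper divisor of 12: compute 9^(12/q) for q ∈ {2, 3}.
9^6 ≡ 1 (mod 13)  [q = 2: ≡ 1 ✗]
9^4 ≡ 9 (mod 13)  [q = 3: ≢ 1 ✓]
The check at q = 2 fails, so 9 generates a proper subgroup.

No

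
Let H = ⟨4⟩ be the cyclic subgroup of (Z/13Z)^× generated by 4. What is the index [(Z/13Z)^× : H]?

By Lagrange's theorem, ord_13(4) divides φ(13) = 13 − 1 = 12 = 2^2 · 3.
Divisors of 12: 1, 2, 3, 4, 6, 12.
Evaluate successive powers at the divisors of 12:
4^1 ≡ 4
4^2 ≡ 3
4^3 ≡ 12
4^4 ≡ 9
4^6 ≡ 1
The order of 4 is 6, so the subgroup it generates has 6 elements.
The index is φ(13) / ord(4) = 12 / 6 = 2.

2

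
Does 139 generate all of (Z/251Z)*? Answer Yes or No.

φ(251) = 251 − 1 = 250 = 2 · 5^3.
Test 139^(250/q) mod 251 for each prime factor q of 250:
139^125 ≡ 250 (mod 251)  [q = 2: ≢ 1 ✓]
139^50 ≡ 113 (mod 251)  [q = 5: ≢ 1 ✓]
None equal 1, so ord_251(139) = 250: 139 is a primitive root.

Yes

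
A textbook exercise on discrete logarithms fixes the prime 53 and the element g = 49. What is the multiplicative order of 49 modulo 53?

The order of 49 must divide φ(53) = 53 − 1 = 52 = 2^2 · 13.
Divisors of 52: 1, 2, 4, 13, 26, 52.
Check 49^d mod 53 for each divisor in increasing order:
49^1 ≡ 49 (mod 53)
49^2 ≡ 16 (mod 53)
49^4 ≡ 44 (mod 53)
49^13 ≡ 1 (mod 53) ✓
Hence ord(49) = 13.

13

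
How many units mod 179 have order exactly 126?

0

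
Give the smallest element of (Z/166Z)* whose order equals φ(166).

5

φ(166) = φ(2)·φ(83) = 1·82 = 82 = 2 · 41.
g is a primitive root iff g^(82/q) ≢ 1 (mod 166) for each prime q ∈ {2, 41}.
g = 2: gcd(2, 166) = 2 > 1, not a unit — skip.
g = 3: 3^41 ≡ 1 — hits 1, so not a primitive root.
g = 4: gcd(4, 166) = 2 > 1, not a unit — skip.
g = 5: 5^41 ≡ 165; 5^2 ≡ 25 — none is 1, so 5 is a primitive root.
Hence the least primitive root of 166 is 5.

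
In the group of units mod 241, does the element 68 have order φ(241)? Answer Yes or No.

Yes

φ(241) = 241 − 1 = 240 = 2^4 · 3 · 5.
An element g generates (Z/241Z)^× iff g^(240/q) ≢ 1 (mod 241) for each prime q ∈ {2, 3, 5}.
68^120 ≡ 240 (mod 241)  [q = 2: ≢ 1 ✓]
68^80 ≡ 225 (mod 241)  [q = 3: ≢ 1 ✓]
68^48 ≡ 91 (mod 241)  [q = 5: ≢ 1 ✓]
All checks pass, so 68 has order 240 and is a primitive root modulo 241.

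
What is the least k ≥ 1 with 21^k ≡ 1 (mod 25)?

Since 21 ∈ (Z/25Z)^×, its order divides φ(25) = φ(5^2) = 5·(5−1) = 20 = 2^2 · 5.
Divisors of 20: 1, 2, 4, 5, 10, 20.
Evaluate successive powers at the divisors of 20:
21^1 ≡ 21 (mod 25)
21^2 ≡ 16 (mod 25)
21^4 ≡ 6 (mod 25)
21^5 ≡ 1 (mod 25) ✓
So ord_25(21) = 5.

5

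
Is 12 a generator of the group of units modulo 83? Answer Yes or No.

No

φ(83) = 83 − 1 = 82 = 2 · 41.
12 is a primitive root mod 83 iff 12^(φ(83)/q) ≢ 1 for every prime q | φ(83), i.e. q ∈ {2, 41}.
12^41 ≡ 1 (mod 83)  [q = 2: ≡ 1 ✗]
12^2 ≡ 61 (mod 83)  [q = 41: ≢ 1 ✓]
12^41 ≡ 1 shows ord(12) | 41, strictly less than φ(83); not a primitive root.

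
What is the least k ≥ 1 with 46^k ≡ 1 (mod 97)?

By Lagrange's theorem, ord_97(46) divides φ(97) = 97 − 1 = 96 = 2^5 · 3.
Divisors of 96: 1, 2, 3, 4, 6, 8, 12, 16, 24, 32, 48, 96.
Check 46^d mod 97 for each divisor in increasing order:
46^1 ≡ 46 (mod 97)
46^2 ≡ 79 (mod 97)
46^3 ≡ 45 (mod 97)
46^4 ≡ 33 (mod 97)
46^6 ≡ 85 (mod 97)
46^8 ≡ 22 (mod 97)
46^12 ≡ 47 (mod 97)
46^16 ≡ 96 (mod 97)
46^24 ≡ 75 (mod 97)
46^32 ≡ 1 (mod 97) ✓
Therefore the multiplicative order of 46 modulo 97 is 32.

32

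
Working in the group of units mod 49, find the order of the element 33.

The order of 33 must divide φ(49) = φ(7^2) = 7·(7−1) = 42 = 2 · 3 · 7.
Divisors of 42: 1, 2, 3, 6, 7, 14, 21, 42.
Compute 33^d (mod 49) for the divisors d until we hit 1:
33^1 ≡ 33
33^2 ≡ 11
33^3 ≡ 20
33^6 ≡ 8
33^7 ≡ 19
33^14 ≡ 18
33^21 ≡ 48
33^42 ≡ 1
Hence ord(33) = 42.

42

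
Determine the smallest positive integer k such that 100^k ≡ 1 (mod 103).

ord(100) | φ(103) = 103 − 1 = 102 = 2 · 3 · 17.
Divisors of 102: 1, 2, 3, 6, 17, 34, 51, 102.
Evaluate successive powers at the divisors of 102:
100^1 ≡ 100 (mod 103)
100^2 ≡ 9 (mod 103)
100^3 ≡ 76 (mod 103)
100^6 ≡ 8 (mod 103)
100^17 ≡ 1 (mod 103) ✓
The smallest such exponent is 17, so the order of 100 is 17.

17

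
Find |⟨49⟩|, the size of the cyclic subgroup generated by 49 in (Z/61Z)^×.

30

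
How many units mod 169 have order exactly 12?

φ(169) = φ(13^2) = 13·(13−1) = 156 = 2^2 · 3 · 13.
Since (Z/169Z)^× is cyclic of order 156, the number of elements of order d is φ(d) when d | 156 and 0 otherwise.
12 = 2^2 · 3 divides 156, and φ(12) = 4.

4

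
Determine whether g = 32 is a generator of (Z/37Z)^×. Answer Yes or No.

Yes

φ(37) = 37 − 1 = 36 = 2^2 · 3^2.
An element g generates (Z/37Z)^× iff g^(36/q) ≢ 1 (mod 37) for each prime q ∈ {2, 3}.
32^18 ≡ 36 (mod 37)  [q = 2: ≢ 1 ✓]
32^12 ≡ 10 (mod 37)  [q = 3: ≢ 1 ✓]
None equal 1, so ord_37(32) = 36: 32 is a primitive root.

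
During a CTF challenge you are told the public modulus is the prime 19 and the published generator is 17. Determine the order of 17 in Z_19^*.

9

By Lagrange's theorem, ord_19(17) divides φ(19) = 19 − 1 = 18 = 2 · 3^2.
Divisors of 18: 1, 2, 3, 6, 9, 18.
Test each divisor d:
17^1 ≡ 17
17^2 ≡ 4
17^3 ≡ 11
17^6 ≡ 7
17^9 ≡ 1
Hence ord(17) = 9.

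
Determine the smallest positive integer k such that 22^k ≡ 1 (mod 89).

By Lagrange's theorem, ord_89(22) divides φ(89) = 89 − 1 = 88 = 2^3 · 11.
Divisors of 88: 1, 2, 4, 8, 11, 22, 44, 88.
Compute 22^d (mod 89) for the divisors d until we hit 1:
22^1 ≡ 22 (mod 89)
22^2 ≡ 39 (mod 89)
22^4 ≡ 8 (mod 89)
22^8 ≡ 64 (mod 89)
22^11 ≡ 88 (mod 89)
22^22 ≡ 1 (mod 89) ✓
Therefore the multiplicative order of 22 modulo 89 is 22.

22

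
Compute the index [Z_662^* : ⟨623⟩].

1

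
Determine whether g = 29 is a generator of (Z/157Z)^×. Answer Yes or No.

No

φ(157) = 157 − 1 = 156 = 2^2 · 3 · 13.
29 is a primitive root mod 157 iff 29^(φ(157)/q) ≢ 1 for every prime q | φ(157), i.e. q ∈ {2, 3, 13}.
29^78 ≡ 156 (mod 157)  [q = 2: ≢ 1 ✓]
29^52 ≡ 1 (mod 157)  [q = 3: ≡ 1 ✗]
29^12 ≡ 93 (mod 157)  [q = 13: ≢ 1 ✓]
Since 29^52 ≡ 1, the order of 29 divides 52 < 156, so 29 is not a primitive root.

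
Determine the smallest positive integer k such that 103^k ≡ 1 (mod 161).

66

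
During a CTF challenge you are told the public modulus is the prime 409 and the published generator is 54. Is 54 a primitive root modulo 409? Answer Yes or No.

No

φ(409) = 409 − 1 = 408 = 2^3 · 3 · 17.
54 is a primitive root mod 409 iff 54^(φ(409)/q) ≢ 1 for every prime q | φ(409), i.e. q ∈ {2, 3, 17}.
54^204 ≡ 1 (mod 409)  [q = 2: ≡ 1 ✗]
54^136 ≡ 355 (mod 409)  [q = 3: ≢ 1 ✓]
54^24 ≡ 1 (mod 409)  [q = 17: ≡ 1 ✗]
The check at q = 2 fails, so 54 generates a proper subgroup.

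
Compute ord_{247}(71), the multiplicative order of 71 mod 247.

Since 71 ∈ (Z/247Z)^×, its order divides φ(247) = φ(13·19) = (13−1)·(19−1) = 12·18 = 216 = 2^3 · 3^3.
Divisors of 216: 1, 2, 3, 4, 6, 8, 9, 12, 18, 24, 27, 36, 54, 72, 108, 216.
Evaluate successive powers at the divisors of 216:
71^1 ≡ 71 (mod 247)
71^2 ≡ 101 (mod 247)
71^3 ≡ 8 (mod 247)
71^4 ≡ 74 (mod 247)
71^6 ≡ 64 (mod 247)
71^8 ≡ 42 (mod 247)
71^9 ≡ 18 (mod 247)
71^12 ≡ 144 (mod 247)
71^18 ≡ 77 (mod 247)
71^24 ≡ 235 (mod 247)
71^27 ≡ 151 (mod 247)
71^36 ≡ 1 (mod 247) ✓
Hence ord(71) = 36.

36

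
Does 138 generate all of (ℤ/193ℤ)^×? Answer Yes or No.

No

φ(193) = 193 − 1 = 192 = 2^6 · 3.
Test 138^(192/q) mod 193 for each prime factor q of 192:
138^96 ≡ 1 (mod 193)  [q = 2: ≡ 1 ✗]
138^64 ≡ 84 (mod 193)  [q = 3: ≢ 1 ✓]
Since 138^96 ≡ 1, the order of 138 divides 96 < 192, so 138 is not a primitive root.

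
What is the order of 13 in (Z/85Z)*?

4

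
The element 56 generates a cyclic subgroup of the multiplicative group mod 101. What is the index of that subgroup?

4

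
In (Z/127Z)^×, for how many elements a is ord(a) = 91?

φ(127) = 127 − 1 = 126 = 2 · 3^2 · 7.
In a cyclic group of order 126, there are φ(d) elements of order d for each divisor d of 126, and zero for non-divisors.
91 does not divide 126, so no element of (Z/127Z)^× has order 91.

0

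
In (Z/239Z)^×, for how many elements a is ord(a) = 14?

φ(239) = 239 − 1 = 238 = 2 · 7 · 17.
(Z/239Z)^× is cyclic (|G| = 238); a cyclic group of order m has exactly φ(d) elements of each order d | m, and none otherwise.
14 = 2 · 7 divides 238, and φ(14) = 6.

6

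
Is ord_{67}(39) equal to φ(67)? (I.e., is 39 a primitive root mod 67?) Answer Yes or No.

No

φ(67) = 67 − 1 = 66 = 2 · 3 · 11.
Test 39^(66/q) mod 67 for each prime factor q of 66:
39^33 ≡ 1 (mod 67)  [q = 2: ≡ 1 ✗]
39^22 ≡ 37 (mod 67)  [q = 3: ≢ 1 ✓]
39^6 ≡ 40 (mod 67)  [q = 11: ≢ 1 ✓]
39^33 ≡ 1 shows ord(39) | 33, strictly less than φ(67); not a primitive root.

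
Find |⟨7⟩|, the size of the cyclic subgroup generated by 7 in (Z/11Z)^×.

10

By Lagrange's theorem, ord_11(7) divides φ(11) = 11 − 1 = 10 = 2 · 5.
Divisors of 10: 1, 2, 5, 10.
Evaluate successive powers at the divisors of 10:
7^1 ≡ 7 (mod 11)
7^2 ≡ 5 (mod 11)
7^5 ≡ 10 (mod 11)
7^10 ≡ 1 (mod 11) ✓
So ord_11(7) = 10.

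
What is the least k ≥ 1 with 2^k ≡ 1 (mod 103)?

The order of 2 must divide φ(103) = 103 − 1 = 102 = 2 · 3 · 17.
Divisors of 102: 1, 2, 3, 6, 17, 34, 51, 102.
Check 2^d mod 103 for each divisor in increasing order:
2^1 ≡ 2 (mod 103)
2^2 ≡ 4 (mod 103)
2^3 ≡ 8 (mod 103)
2^6 ≡ 64 (mod 103)
2^17 ≡ 56 (mod 103)
2^34 ≡ 46 (mod 103)
2^51 ≡ 1 (mod 103) ✓
So ord_103(2) = 51.

51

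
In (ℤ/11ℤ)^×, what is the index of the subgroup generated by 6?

1

The order of 6 must divide φ(11) = 11 − 1 = 10 = 2 · 5.
Divisors of 10: 1, 2, 5, 10.
Test each divisor d:
6^1 ≡ 6 (mod 11)
6^2 ≡ 3 (mod 11)
6^5 ≡ 10 (mod 11)
6^10 ≡ 1 (mod 11) ✓
The order of 6 is 10, so the subgroup it generates has 10 elements.
Index = |(Z/11Z)^×| / |⟨6⟩| = 10 / 10 = 1.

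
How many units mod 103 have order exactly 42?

0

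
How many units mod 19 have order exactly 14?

φ(19) = 19 − 1 = 18 = 2 · 3^2.
(Z/19Z)^× is cyclic (|G| = 18); a cyclic group of order m has exactly φ(d) elements of each order d | m, and none otherwise.
14 does not divide 18, so no element of (Z/19Z)^× has order 14.

0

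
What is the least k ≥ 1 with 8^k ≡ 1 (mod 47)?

23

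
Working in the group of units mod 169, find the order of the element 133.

39

The order of 133 must divide φ(169) = φ(13^2) = 13·(13−1) = 156 = 2^2 · 3 · 13.
Divisors of 156: 1, 2, 3, 4, 6, 12, 13, 26, 39, 52, 78, 156.
Check 133^d mod 169 for each divisor in increasing order:
133^1 ≡ 133
133^2 ≡ 113
133^3 ≡ 157
133^4 ≡ 94
133^6 ≡ 144
133^12 ≡ 118
133^13 ≡ 146
133^26 ≡ 22
133^39 ≡ 1
The smallest such exponent is 39, so the order of 133 is 39.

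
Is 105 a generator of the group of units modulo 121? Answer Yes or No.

φ(121) = φ(11^2) = 11·(11−1) = 110 = 2 · 5 · 11.
An element g generates (Z/121Z)^× iff g^(110/q) ≢ 1 (mod 121) for each prime q ∈ {2, 5, 11}.
105^55 ≡ 120 (mod 121)  [q = 2: ≢ 1 ✓]
105^22 ≡ 3 (mod 121)  [q = 5: ≢ 1 ✓]
105^10 ≡ 100 (mod 121)  [q = 11: ≢ 1 ✓]
None equal 1, so ord_121(105) = 110: 105 is a primitive root.

Yes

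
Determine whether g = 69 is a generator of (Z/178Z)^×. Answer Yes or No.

φ(178) = φ(2)·φ(89) = 1·88 = 88 = 2^3 · 11.
Test 69^(88/q) mod 178 for each prime factor q of 88:
69^44 ≡ 1 (mod 178)  [q = 2: ≡ 1 ✗]
69^8 ≡ 39 (mod 178)  [q = 11: ≢ 1 ✓]
69^44 ≡ 1 shows ord(69) | 44, strictly less than φ(178); not a primitive root.

No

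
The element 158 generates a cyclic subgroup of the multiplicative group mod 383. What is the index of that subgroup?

1

Since 158 ∈ (Z/383Z)^×, its order divides φ(383) = 383 − 1 = 382 = 2 · 191.
Divisors of 382: 1, 2, 191, 382.
Test each divisor d:
158^1 ≡ 158
158^2 ≡ 69
158^191 ≡ 382
158^382 ≡ 1
Thus |⟨158⟩| = ord(158) = 382.
[(Z/383Z)^× : ⟨158⟩] = 382/382 = 1.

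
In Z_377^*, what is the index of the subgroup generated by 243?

Since 243 ∈ (Z/377Z)^×, its order divides φ(377) = φ(13·29) = (13−1)·(29−1) = 12·28 = 336 = 2^4 · 3 · 7.
Divisors of 336: 1, 2, 3, 4, 6, 7, 8, 12, 14, 16, 21, 24, 28, 42, 48, 56, 84, 112, 168, 336.
Evaluate successive powers at the divisors of 336:
243^1 ≡ 243 (mod 377)
243^2 ≡ 237 (mod 377)
243^3 ≡ 287 (mod 377)
243^4 ≡ 373 (mod 377)
243^6 ≡ 183 (mod 377)
243^7 ≡ 360 (mod 377)
243^8 ≡ 16 (mod 377)
243^12 ≡ 313 (mod 377)
243^14 ≡ 289 (mod 377)
243^16 ≡ 256 (mod 377)
243^21 ≡ 365 (mod 377)
243^24 ≡ 326 (mod 377)
243^28 ≡ 204 (mod 377)
243^42 ≡ 144 (mod 377)
243^48 ≡ 339 (mod 377)
243^56 ≡ 146 (mod 377)
243^84 ≡ 1 (mod 377) ✓
The order of 243 is 84, so the subgroup it generates has 84 elements.
Index = |(Z/377Z)^×| / |⟨243⟩| = 336 / 84 = 4.

4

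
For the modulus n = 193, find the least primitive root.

5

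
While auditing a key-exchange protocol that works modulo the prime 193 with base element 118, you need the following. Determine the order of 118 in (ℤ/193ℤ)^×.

96

The order of 118 must divide φ(193) = 193 − 1 = 192 = 2^6 · 3.
Divisors of 192: 1, 2, 3, 4, 6, 8, 12, 16, 24, 32, 48, 64, 96, 192.
Compute 118^d (mod 193) for the divisors d until we hit 1:
118^1 ≡ 118 (mod 193)
118^2 ≡ 28 (mod 193)
118^3 ≡ 23 (mod 193)
118^4 ≡ 12 (mod 193)
118^6 ≡ 143 (mod 193)
118^8 ≡ 144 (mod 193)
118^12 ≡ 184 (mod 193)
118^16 ≡ 85 (mod 193)
118^24 ≡ 81 (mod 193)
118^32 ≡ 84 (mod 193)
118^48 ≡ 192 (mod 193)
118^64 ≡ 108 (mod 193)
118^96 ≡ 1 (mod 193) ✓
So ord_193(118) = 96.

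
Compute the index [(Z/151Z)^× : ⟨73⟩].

The order of 73 must divide φ(151) = 151 − 1 = 150 = 2 · 3 · 5^2.
Divisors of 150: 1, 2, 3, 5, 6, 10, 15, 25, 30, 50, 75, 150.
Test each divisor d:
73^1 ≡ 73 (mod 151)
73^2 ≡ 44 (mod 151)
73^3 ≡ 41 (mod 151)
73^5 ≡ 143 (mod 151)
73^6 ≡ 20 (mod 151)
73^10 ≡ 64 (mod 151)
73^15 ≡ 92 (mod 151)
73^25 ≡ 150 (mod 151)
73^30 ≡ 8 (mod 151)
73^50 ≡ 1 (mod 151) ✓
Thus |⟨73⟩| = ord(73) = 50.
[(Z/151Z)^× : ⟨73⟩] = 150/50 = 3.

3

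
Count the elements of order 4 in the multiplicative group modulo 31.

φ(31) = 31 − 1 = 30 = 2 · 3 · 5.
In a cyclic group of order 30, there are φ(d) elements of order d for each divisor d of 30, and zero for non-divisors.
Here 30 is not a multiple of 4, so there are no elements of order 4.

0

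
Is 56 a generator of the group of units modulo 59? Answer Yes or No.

Yes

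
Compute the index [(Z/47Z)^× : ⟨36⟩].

ord(36) | φ(47) = 47 − 1 = 46 = 2 · 23.
Divisors of 46: 1, 2, 23, 46.
Compute 36^d (mod 47) for the divisors d until we hit 1:
36^1 ≡ 36
36^2 ≡ 27
36^23 ≡ 1
The order of 36 is 23, so the subgroup it generates has 23 elements.
The index is φ(47) / ord(36) = 46 / 23 = 2.

2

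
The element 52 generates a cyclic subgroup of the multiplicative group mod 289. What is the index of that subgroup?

16

ord(52) | φ(289) = φ(17^2) = 17·(17−1) = 272 = 2^4 · 17.
Divisors of 272: 1, 2, 4, 8, 16, 17, 34, 68, 136, 272.
Test each divisor d:
52^1 ≡ 52 (mod 289)
52^2 ≡ 103 (mod 289)
52^4 ≡ 205 (mod 289)
52^8 ≡ 120 (mod 289)
52^16 ≡ 239 (mod 289)
52^17 ≡ 1 (mod 289) ✓
The order of 52 is 17, so the subgroup it generates has 17 elements.
[(Z/289Z)^× : ⟨52⟩] = 272/17 = 16.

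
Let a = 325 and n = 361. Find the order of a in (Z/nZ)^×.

342

ord(325) | φ(361) = φ(19^2) = 19·(19−1) = 342 = 2 · 3^2 · 19.
Divisors of 342: 1, 2, 3, 6, 9, 18, 19, 38, 57, 114, 171, 342.
Test each divisor d:
325^1 ≡ 325
325^2 ≡ 213
325^3 ≡ 274
325^6 ≡ 349
325^9 ≡ 322
325^18 ≡ 77
325^19 ≡ 116
325^38 ≡ 99
325^57 ≡ 293
325^114 ≡ 292
325^171 ≡ 360
325^342 ≡ 1
Therefore the multiplicative order of 325 modulo 361 is 342.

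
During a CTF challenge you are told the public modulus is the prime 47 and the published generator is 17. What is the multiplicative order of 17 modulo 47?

23

Since 17 ∈ (Z/47Z)^×, its order divides φ(47) = 47 − 1 = 46 = 2 · 23.
Divisors of 46: 1, 2, 23, 46.
Compute 17^d (mod 47) for the divisors d until we hit 1:
17^1 ≡ 17 (mod 47)
17^2 ≡ 7 (mod 47)
17^23 ≡ 1 (mod 47) ✓
So ord_47(17) = 23.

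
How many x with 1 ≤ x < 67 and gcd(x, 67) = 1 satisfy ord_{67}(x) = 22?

10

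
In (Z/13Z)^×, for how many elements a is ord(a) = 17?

φ(13) = 13 − 1 = 12 = 2^2 · 3.
Since (Z/13Z)^× is cyclic of order 12, the number of elements of order d is φ(d) when d | 12 and 0 otherwise.
Since 17 ∤ 12, the count is 0.

0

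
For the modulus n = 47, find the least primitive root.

5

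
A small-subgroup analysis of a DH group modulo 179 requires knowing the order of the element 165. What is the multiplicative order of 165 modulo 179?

178

Since 165 ∈ (Z/179Z)^×, its order divides φ(179) = 179 − 1 = 178 = 2 · 89.
Divisors of 178: 1, 2, 89, 178.
Test each divisor d:
165^1 ≡ 165 (mod 179)
165^2 ≡ 17 (mod 179)
165^89 ≡ 178 (mod 179)
165^178 ≡ 1 (mod 179) ✓
Therefore the multiplicative order of 165 modulo 179 is 178.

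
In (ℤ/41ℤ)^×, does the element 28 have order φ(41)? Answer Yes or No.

Yes

φ(41) = 41 − 1 = 40 = 2^3 · 5.
It suffices to check that the order of 28 is not a proper divisor of 40: compute 28^(40/q) for q ∈ {2, 5}.
28^20 ≡ 40 (mod 41)  [q = 2: ≢ 1 ✓]
28^8 ≡ 10 (mod 41)  [q = 5: ≢ 1 ✓]
Every test exponent gives a nontrivial residue, hence 28 generates the full group.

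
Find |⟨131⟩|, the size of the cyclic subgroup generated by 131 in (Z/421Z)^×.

70

By Lagrange's theorem, ord_421(131) divides φ(421) = 421 − 1 = 420 = 2^2 · 3 · 5 · 7.
Divisors of 420: 1, 2, 3, 4, 5, 6, 7, 10, 12, 14, 15, 20, 21, 28, 30, 35, 42, 60, 70, 84, 105, 140, 210, 420.
Test each divisor d:
131^1 ≡ 131
131^2 ≡ 321
131^3 ≡ 372
131^4 ≡ 317
131^5 ≡ 269
131^6 ≡ 296
131^7 ≡ 44
131^10 ≡ 370
131^12 ≡ 48
131^14 ≡ 252
131^15 ≡ 174
131^20 ≡ 75
131^21 ≡ 142
131^28 ≡ 354
131^30 ≡ 385
131^35 ≡ 420
131^42 ≡ 377
131^60 ≡ 33
131^70 ≡ 1
The smallest such exponent is 70, so the order of 131 is 70.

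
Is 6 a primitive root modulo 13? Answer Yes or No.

φ(13) = 13 − 1 = 12 = 2^2 · 3.
An element g generates (Z/13Z)^× iff g^(12/q) ≢ 1 (mod 13) for each prime q ∈ {2, 3}.
6^6 ≡ 12 (mod 13)  [q = 2: ≢ 1 ✓]
6^4 ≡ 9 (mod 13)  [q = 3: ≢ 1 ✓]
All checks pass, so 6 has order 12 and is a primitive root modulo 13.

Yes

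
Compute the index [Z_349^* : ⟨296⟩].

ord(296) | φ(349) = 349 − 1 = 348 = 2^2 · 3 · 29.
Divisors of 348: 1, 2, 3, 4, 6, 12, 29, 58, 87, 116, 174, 348.
Check 296^d mod 349 for each divisor in increasing order:
296^1 ≡ 296 (mod 349)
296^2 ≡ 17 (mod 349)
296^3 ≡ 146 (mod 349)
296^4 ≡ 289 (mod 349)
296^6 ≡ 27 (mod 349)
296^12 ≡ 31 (mod 349)
296^29 ≡ 136 (mod 349)
296^58 ≡ 348 (mod 349)
296^87 ≡ 213 (mod 349)
296^116 ≡ 1 (mod 349) ✓
Thus |⟨296⟩| = ord(296) = 116.
The index is φ(349) / ord(296) = 348 / 116 = 3.

3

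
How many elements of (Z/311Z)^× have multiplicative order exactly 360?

0

φ(311) = 311 − 1 = 310 = 2 · 5 · 31.
In a cyclic group of order 310, there are φ(d) elements of order d for each divisor d of 310, and zero for non-divisors.
Since 360 ∤ 310, the count is 0.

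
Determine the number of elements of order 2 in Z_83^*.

1

φ(83) = 83 − 1 = 82 = 2 · 41.
In a cyclic group of order 82, there are φ(d) elements of order d for each divisor d of 82, and zero for non-divisors.
2 | 82, and φ(2) = 2 − 1 = 1.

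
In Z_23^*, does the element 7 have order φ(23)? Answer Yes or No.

Yes

φ(23) = 23 − 1 = 22 = 2 · 11.
An element g generates (Z/23Z)^× iff g^(22/q) ≢ 1 (mod 23) for each prime q ∈ {2, 11}.
7^11 ≡ 22 (mod 23)  [q = 2: ≢ 1 ✓]
7^2 ≡ 3 (mod 23)  [q = 11: ≢ 1 ✓]
None equal 1, so ord_23(7) = 22: 7 is a primitive root.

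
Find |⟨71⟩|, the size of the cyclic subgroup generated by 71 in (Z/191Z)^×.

190

ord(71) | φ(191) = 191 − 1 = 190 = 2 · 5 · 19.
Divisors of 190: 1, 2, 5, 10, 19, 38, 95, 190.
Test each divisor d:
71^1 ≡ 71
71^2 ≡ 75
71^5 ≡ 185
71^10 ≡ 36
71^19 ≡ 142
71^38 ≡ 109
71^95 ≡ 190
71^190 ≡ 1
Hence ord(71) = 190.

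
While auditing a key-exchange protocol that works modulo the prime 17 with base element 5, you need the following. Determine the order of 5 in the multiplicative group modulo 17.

16

By Lagrange's theorem, ord_17(5) divides φ(17) = 17 − 1 = 16 = 2^4.
Divisors of 16: 1, 2, 4, 8, 16.
Test each divisor d:
5^1 ≡ 5
5^2 ≡ 8
5^4 ≡ 13
5^8 ≡ 16
5^16 ≡ 1
The smallest such exponent is 16, so the order of 5 is 16.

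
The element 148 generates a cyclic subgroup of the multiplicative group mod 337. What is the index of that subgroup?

By Lagrange's theorem, ord_337(148) divides φ(337) = 337 − 1 = 336 = 2^4 · 3 · 7.
Divisors of 336: 1, 2, 3, 4, 6, 7, 8, 12, 14, 16, 21, 24, 28, 42, 48, 56, 84, 112, 168, 336.
Evaluate successive powers at the divisors of 336:
148^1 ≡ 148
148^2 ≡ 336
148^3 ≡ 189
148^4 ≡ 1
Thus |⟨148⟩| = ord(148) = 4.
Index = |(Z/337Z)^×| / |⟨148⟩| = 336 / 4 = 84.

84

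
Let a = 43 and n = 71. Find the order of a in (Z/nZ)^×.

By Lagrange's theorem, ord_71(43) divides φ(71) = 71 − 1 = 70 = 2 · 5 · 7.
Divisors of 70: 1, 2, 5, 7, 10, 14, 35, 70.
Check 43^d mod 71 for each divisor in increasing order:
43^1 ≡ 43 (mod 71)
43^2 ≡ 3 (mod 71)
43^5 ≡ 32 (mod 71)
43^7 ≡ 25 (mod 71)
43^10 ≡ 30 (mod 71)
43^14 ≡ 57 (mod 71)
43^35 ≡ 1 (mod 71) ✓
Therefore the multiplicative order of 43 modulo 71 is 35.

35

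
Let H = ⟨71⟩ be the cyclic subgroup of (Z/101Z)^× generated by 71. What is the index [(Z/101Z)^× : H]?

4

The order of 71 must divide φ(101) = 101 − 1 = 100 = 2^2 · 5^2.
Divisors of 100: 1, 2, 4, 5, 10, 20, 25, 50, 100.
Evaluate successive powers at the divisors of 100:
71^1 ≡ 71 (mod 101)
71^2 ≡ 92 (mod 101)
71^4 ≡ 81 (mod 101)
71^5 ≡ 95 (mod 101)
71^10 ≡ 36 (mod 101)
71^20 ≡ 84 (mod 101)
71^25 ≡ 1 (mod 101) ✓
So ord_101(71) = 25, hence |⟨71⟩| = 25.
Index = |(Z/101Z)^×| / |⟨71⟩| = 100 / 25 = 4.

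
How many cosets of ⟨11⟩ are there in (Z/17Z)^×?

1

The order of 11 must divide φ(17) = 17 − 1 = 16 = 2^4.
Divisors of 16: 1, 2, 4, 8, 16.
Check 11^d mod 17 for each divisor in increasing order:
11^1 ≡ 11
11^2 ≡ 2
11^4 ≡ 4
11^8 ≡ 16
11^16 ≡ 1
The order of 11 is 16, so the subgroup it generates has 16 elements.
The index is φ(17) / ord(11) = 16 / 16 = 1.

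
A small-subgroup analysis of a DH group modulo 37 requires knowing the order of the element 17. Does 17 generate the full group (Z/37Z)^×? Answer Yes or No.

Yes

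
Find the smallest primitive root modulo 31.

3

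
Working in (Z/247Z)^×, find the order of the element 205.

Since 205 ∈ (Z/247Z)^×, its order divides φ(247) = φ(13·19) = (13−1)·(19−1) = 12·18 = 216 = 2^3 · 3^3.
Divisors of 216: 1, 2, 3, 4, 6, 8, 9, 12, 18, 24, 27, 36, 54, 72, 108, 216.
Evaluate successive powers at the divisors of 216:
205^1 ≡ 205 (mod 247)
205^2 ≡ 35 (mod 247)
205^3 ≡ 12 (mod 247)
205^4 ≡ 237 (mod 247)
205^6 ≡ 144 (mod 247)
205^8 ≡ 100 (mod 247)
205^9 ≡ 246 (mod 247)
205^12 ≡ 235 (mod 247)
205^18 ≡ 1 (mod 247) ✓
Hence ord(205) = 18.

18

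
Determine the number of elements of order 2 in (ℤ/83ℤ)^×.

1

φ(83) = 83 − 1 = 82 = 2 · 41.
In a cyclic group of order 82, there are φ(d) elements of order d for each divisor d of 82, and zero for non-divisors.
2 | 82, and φ(2) = 2 − 1 = 1.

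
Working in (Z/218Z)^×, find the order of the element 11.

108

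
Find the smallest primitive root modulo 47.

φ(47) = 47 − 1 = 46 = 2 · 23.
Test candidates g = 2, 3, … against the prime factors q ∈ {2, 23} of φ(47): g is a generator iff g^(46/q) ≢ 1 for every such q.
g = 2: 2^23 ≡ 1 — hits 1, so not a primitive root.
g = 3: 3^23 ≡ 1 — hits 1, so not a primitive root.
g = 4: 4^23 ≡ 1 — hits 1, so not a primitive root.
g = 5: 5^23 ≡ 46; 5^2 ≡ 25 — none is 1, so 5 is a primitive root.
The smallest primitive root modulo 47 is 5.

5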